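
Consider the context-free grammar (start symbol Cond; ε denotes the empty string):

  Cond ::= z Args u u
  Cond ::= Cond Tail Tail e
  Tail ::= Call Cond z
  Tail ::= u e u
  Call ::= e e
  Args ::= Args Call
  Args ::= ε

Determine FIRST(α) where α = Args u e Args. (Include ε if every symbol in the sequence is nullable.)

{ e, u }

Add FIRST(Args)\{ε} = { e }; Args is nullable, continue.
u is a terminal; add {u} and stop.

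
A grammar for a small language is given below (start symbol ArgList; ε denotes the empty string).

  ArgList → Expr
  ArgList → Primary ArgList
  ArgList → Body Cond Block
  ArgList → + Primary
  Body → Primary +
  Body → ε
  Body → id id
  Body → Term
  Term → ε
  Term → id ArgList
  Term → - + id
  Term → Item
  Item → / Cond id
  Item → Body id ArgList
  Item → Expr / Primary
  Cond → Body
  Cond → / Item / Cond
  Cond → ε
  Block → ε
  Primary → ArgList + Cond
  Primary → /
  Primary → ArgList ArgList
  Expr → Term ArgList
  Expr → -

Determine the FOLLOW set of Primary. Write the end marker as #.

{ #, +, -, /, id }

In ArgList → Primary ArgList: add FIRST(ArgList)\{ε} = { +, -, /, id }.
  Since ArgList is nullable, also add FOLLOW(ArgList) = { #, +, -, /, id }.
In ArgList → + Primary: Primary is at the end, add FOLLOW(ArgList) = { #, +, -, /, id }.
In Body → Primary +: add FIRST(+) = { + }.
In Item → Expr / Primary: Primary is at the end, add FOLLOW(Item) = { #, +, -, /, id }.
Union: FOLLOW(Primary) = { #, +, -, /, id }.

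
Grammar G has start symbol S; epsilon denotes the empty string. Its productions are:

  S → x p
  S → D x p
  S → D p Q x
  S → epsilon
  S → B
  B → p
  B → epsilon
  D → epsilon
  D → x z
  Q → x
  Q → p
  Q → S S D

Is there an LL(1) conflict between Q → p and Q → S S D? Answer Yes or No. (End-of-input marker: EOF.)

FIRST(p) = { p } and FIRST(S S D) = { p, x, epsilon }.
Both contain p, so the two alternatives are not disjoint — LL(1) conflict.

Yes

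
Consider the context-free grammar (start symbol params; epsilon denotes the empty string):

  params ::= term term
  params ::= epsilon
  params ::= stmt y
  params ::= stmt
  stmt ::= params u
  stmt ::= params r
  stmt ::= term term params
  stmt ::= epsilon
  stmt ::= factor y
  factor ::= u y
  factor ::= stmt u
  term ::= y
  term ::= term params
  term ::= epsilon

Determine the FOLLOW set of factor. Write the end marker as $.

In stmt ::= factor y: add FIRST(y) = { y }.
Union: FOLLOW(factor) = { y }.

{ y }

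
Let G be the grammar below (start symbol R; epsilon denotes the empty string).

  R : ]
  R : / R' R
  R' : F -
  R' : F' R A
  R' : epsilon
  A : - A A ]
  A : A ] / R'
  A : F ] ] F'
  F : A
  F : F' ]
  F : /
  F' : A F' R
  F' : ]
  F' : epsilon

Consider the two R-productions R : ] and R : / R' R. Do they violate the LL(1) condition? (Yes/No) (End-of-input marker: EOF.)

FIRST(]) = { ] } and FIRST(/ R' R) = { / }.
The FIRST sets are disjoint and neither alternative is nullable — no conflict.

No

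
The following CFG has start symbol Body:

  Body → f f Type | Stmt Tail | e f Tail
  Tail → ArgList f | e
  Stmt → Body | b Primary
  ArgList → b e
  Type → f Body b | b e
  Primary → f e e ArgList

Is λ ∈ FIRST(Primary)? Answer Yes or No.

No nonterminal in this grammar is nullable.
No production of Primary has an RHS whose symbols are all nullable, so Primary is not nullable.

No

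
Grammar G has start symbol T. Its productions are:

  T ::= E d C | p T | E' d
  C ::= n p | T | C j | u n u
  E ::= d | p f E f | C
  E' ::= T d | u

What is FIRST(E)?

E ::= d contributes {d}.
E ::= p f E f contributes {p}.
From E ::= C: add FIRST(C) = { d, n, p, u }.
Union: FIRST(E) = { d, n, p, u }.

{ d, n, p, u }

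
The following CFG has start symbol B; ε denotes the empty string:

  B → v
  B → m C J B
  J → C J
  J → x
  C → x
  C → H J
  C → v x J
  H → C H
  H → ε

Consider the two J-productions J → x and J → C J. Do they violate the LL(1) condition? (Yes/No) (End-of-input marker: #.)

FIRST(x) = { x } and FIRST(C J) = { v, x }.
Both contain x, so the two alternatives are not disjoint — LL(1) conflict.

Yes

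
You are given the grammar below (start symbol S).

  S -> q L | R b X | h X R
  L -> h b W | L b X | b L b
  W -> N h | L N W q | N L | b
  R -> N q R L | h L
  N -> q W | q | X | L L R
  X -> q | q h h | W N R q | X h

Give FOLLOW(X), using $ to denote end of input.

In S -> R b X: X is at the end, add FOLLOW(S) = { $ }.
In S -> h X R: add FIRST(R) = { b, h, q }.
In L -> L b X: X is at the end, add FOLLOW(L) = { $, b, h, q }.
In N -> X: X is at the end, add FOLLOW(N) = { b, h, q }.
In X -> X h: add FIRST(h) = { h }.
Union: FOLLOW(X) = { $, b, h, q }.

{ $, b, h, q }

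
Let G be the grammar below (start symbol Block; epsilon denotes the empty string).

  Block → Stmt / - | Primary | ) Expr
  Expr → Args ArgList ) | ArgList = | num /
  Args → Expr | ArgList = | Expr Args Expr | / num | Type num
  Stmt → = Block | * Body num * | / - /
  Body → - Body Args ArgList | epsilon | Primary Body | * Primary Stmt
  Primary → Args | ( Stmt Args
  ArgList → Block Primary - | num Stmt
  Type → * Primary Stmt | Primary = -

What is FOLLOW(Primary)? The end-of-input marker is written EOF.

In Block → Primary: Primary is at the end, add FOLLOW(Block) = { EOF, (, ), *, /, =, num }.
In Body → Primary Body: add FIRST(Body)\{epsilon} = { (, ), *, -, /, =, num }.
  Since Body is nullable, also add FOLLOW(Body) = { (, ), *, /, =, num }.
In Body → * Primary Stmt: add FIRST(Stmt) = { *, /, = }.
In ArgList → Block Primary -: add FIRST(-) = { - }.
In Type → * Primary Stmt: add FIRST(Stmt) = { *, /, = }.
In Type → Primary = -: add FIRST(= -) = { = }.
Union: FOLLOW(Primary) = { EOF, (, ), *, -, /, =, num }.

{ EOF, (, ), *, -, /, =, num }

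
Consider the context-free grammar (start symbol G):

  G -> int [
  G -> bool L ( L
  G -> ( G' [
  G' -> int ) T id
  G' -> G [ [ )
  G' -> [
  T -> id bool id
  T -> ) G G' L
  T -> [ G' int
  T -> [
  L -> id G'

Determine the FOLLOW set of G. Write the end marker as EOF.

G is the start symbol, so EOF ∈ FOLLOW(G).
In G' -> G [ [ ): add FIRST([ [ )) = { [ }.
In T -> ) G G' L: add FIRST(G' L) = { (, [, bool, int }.
Union: FOLLOW(G) = { EOF, (, [, bool, int }.

{ EOF, (, [, bool, int }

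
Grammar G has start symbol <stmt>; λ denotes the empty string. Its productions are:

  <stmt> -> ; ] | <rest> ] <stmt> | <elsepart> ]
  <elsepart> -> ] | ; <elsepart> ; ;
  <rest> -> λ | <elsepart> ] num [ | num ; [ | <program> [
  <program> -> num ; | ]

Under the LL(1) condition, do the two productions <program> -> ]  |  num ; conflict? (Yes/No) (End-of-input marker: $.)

FIRST(]) = { ] } and FIRST(num ;) = { num }.
The FIRST sets are disjoint and neither alternative is nullable — no conflict.

No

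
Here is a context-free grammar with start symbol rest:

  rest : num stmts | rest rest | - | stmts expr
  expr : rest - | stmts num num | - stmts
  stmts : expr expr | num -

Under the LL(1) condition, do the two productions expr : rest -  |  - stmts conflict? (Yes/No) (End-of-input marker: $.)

FIRST(rest -) = { -, num } and FIRST(- stmts) = { - }.
Both contain -, so the two alternatives are not disjoint — LL(1) conflict.

Yes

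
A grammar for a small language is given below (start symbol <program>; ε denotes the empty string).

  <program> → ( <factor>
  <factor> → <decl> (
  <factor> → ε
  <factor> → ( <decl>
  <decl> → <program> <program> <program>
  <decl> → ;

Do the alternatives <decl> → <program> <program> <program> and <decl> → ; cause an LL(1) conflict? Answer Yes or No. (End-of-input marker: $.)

No

FIRST(<program> <program> <program>) = { ( } and FIRST(;) = { ; }.
The FIRST sets are disjoint and neither alternative is nullable — no conflict.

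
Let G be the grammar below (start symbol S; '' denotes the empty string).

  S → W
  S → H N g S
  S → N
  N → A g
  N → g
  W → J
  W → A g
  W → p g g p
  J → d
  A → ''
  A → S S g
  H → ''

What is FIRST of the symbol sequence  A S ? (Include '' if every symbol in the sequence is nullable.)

{ d, g, p }

Add FIRST(A)\{''} = { d, g, p }; A is nullable, continue.
Add FIRST(S) = { d, g, p }; S is not nullable, stop.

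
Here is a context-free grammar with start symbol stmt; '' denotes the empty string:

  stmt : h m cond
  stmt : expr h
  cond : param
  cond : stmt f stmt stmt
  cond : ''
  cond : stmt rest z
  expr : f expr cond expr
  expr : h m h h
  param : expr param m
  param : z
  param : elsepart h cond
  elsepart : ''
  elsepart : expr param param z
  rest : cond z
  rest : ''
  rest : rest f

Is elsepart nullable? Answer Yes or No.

Yes

elsepart has an ''-production, so elsepart ⇒ ''.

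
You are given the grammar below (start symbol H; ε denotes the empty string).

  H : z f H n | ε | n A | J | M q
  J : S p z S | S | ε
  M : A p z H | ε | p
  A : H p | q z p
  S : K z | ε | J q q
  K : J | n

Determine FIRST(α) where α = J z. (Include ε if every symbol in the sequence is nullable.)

Add FIRST(J)\{ε} = { n, p, q, z }; J is nullable, continue.
z is a terminal; add {z} and stop.

{ n, p, q, z }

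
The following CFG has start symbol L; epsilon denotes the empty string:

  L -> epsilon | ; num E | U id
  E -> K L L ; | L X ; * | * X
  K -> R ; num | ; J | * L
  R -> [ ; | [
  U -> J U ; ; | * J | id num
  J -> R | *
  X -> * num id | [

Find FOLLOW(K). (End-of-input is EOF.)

{ *, ;, [, id }

In E -> K L L ;: add FIRST(L L ;) = { *, ;, [, id }.
Union: FOLLOW(K) = { *, ;, [, id }.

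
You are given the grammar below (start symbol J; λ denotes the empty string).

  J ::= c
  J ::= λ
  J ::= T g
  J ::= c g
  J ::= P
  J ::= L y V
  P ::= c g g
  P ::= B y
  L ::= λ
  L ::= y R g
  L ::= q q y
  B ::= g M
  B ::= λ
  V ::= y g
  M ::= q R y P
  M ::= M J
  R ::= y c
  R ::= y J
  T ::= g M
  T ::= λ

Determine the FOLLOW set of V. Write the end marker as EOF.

{ EOF, c, g, q, y }

In J ::= L y V: V is at the end, add FOLLOW(J) = { EOF, c, g, q, y }.
Union: FOLLOW(V) = { EOF, c, g, q, y }.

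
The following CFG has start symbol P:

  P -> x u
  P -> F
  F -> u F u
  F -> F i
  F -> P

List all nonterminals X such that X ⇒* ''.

{ } (none)

No nonterminal has an empty production or an RHS whose symbols are all nullable.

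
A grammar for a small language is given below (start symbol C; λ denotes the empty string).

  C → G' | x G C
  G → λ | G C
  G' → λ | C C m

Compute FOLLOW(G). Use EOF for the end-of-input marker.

{ EOF, m, x }

In C → x G C: add FIRST(C)\{λ} = { m, x }.
  Since C is nullable, also add FOLLOW(C) = { EOF, m, x }.
In G → G C: add FIRST(C)\{λ} = { m, x }.
  Since C is nullable, also add FOLLOW(G) = { EOF, m, x }.
Union: FOLLOW(G) = { EOF, m, x }.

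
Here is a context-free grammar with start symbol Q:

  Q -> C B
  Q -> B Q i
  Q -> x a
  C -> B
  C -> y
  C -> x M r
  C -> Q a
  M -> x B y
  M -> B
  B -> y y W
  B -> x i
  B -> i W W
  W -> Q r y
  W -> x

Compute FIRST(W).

From W -> Q r y: add FIRST(Q) = { i, x, y }.
W -> x contributes {x}.
Union: FIRST(W) = { i, x, y }.

{ i, x, y }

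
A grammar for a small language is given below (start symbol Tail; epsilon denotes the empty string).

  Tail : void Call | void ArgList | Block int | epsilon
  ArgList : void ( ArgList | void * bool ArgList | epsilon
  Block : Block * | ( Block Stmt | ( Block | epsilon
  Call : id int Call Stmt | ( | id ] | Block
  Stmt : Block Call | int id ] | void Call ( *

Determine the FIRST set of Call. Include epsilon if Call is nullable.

{ (, *, id, epsilon }

Call : id int Call Stmt contributes {id}.
Call : ( contributes {(}.
Call : id ] contributes {id}.
From Call : Block: add FIRST(Block) = { (, *, epsilon } (including epsilon since Block is nullable).
Union: FIRST(Call) = { (, *, id, epsilon }.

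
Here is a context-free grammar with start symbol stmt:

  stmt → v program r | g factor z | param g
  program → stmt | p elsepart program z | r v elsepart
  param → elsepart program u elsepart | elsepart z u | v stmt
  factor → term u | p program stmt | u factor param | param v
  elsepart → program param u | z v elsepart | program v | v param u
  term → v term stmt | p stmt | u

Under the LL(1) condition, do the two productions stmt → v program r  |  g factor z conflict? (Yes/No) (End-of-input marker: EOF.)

No

FIRST(v program r) = { v } and FIRST(g factor z) = { g }.
The FIRST sets are disjoint and neither alternative is nullable — no conflict.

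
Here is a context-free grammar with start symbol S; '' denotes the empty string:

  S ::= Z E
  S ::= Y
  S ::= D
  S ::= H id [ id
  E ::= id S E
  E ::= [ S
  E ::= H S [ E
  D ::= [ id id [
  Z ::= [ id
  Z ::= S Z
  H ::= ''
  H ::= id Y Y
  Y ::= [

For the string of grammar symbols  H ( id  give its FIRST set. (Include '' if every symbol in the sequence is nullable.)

{ (, id }

Add FIRST(H)\{''} = { id }; H is nullable, continue.
( is a terminal; add {(} and stop.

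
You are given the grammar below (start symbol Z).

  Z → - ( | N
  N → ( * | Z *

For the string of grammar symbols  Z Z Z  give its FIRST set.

{ (, - }

Add FIRST(Z) = { (, - }; Z is not nullable, stop.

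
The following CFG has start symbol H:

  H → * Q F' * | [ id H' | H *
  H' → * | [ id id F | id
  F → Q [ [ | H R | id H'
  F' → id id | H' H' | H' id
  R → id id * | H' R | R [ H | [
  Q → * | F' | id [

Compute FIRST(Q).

Q → * contributes {*}.
From Q → F': add FIRST(F') = { *, [, id }.
Q → id [ contributes {id}.
Union: FIRST(Q) = { *, [, id }.

{ *, [, id }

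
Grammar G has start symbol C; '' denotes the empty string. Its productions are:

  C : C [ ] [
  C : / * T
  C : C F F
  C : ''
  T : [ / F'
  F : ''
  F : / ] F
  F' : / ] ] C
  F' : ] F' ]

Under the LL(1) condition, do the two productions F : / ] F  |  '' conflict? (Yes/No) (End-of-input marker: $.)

FIRST(/ ] F) = { / } and FIRST('') = { '' }.
The second alternative is nullable and FOLLOW(F) = { $, /, [, ] } shares / with FIRST of the first — conflict.

Yes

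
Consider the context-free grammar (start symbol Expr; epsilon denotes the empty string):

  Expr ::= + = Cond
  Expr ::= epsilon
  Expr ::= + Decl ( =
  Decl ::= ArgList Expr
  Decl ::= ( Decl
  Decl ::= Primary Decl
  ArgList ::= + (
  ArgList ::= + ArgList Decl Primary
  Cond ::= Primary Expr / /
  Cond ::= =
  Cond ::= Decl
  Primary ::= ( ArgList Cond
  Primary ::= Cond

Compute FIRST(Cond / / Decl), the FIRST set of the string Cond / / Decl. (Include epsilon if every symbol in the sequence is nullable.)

{ (, +, = }

Add FIRST(Cond) = { (, +, = }; Cond is not nullable, stop.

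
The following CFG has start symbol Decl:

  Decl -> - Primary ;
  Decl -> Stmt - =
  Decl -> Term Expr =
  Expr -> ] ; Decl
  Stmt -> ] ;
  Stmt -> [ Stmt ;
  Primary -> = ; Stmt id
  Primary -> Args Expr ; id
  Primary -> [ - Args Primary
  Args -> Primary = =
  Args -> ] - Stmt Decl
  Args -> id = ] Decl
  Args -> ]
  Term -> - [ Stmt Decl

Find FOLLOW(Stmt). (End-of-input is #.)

{ -, ;, [, ], id }

In Decl -> Stmt - =: add FIRST(- =) = { - }.
In Stmt -> [ Stmt ;: add FIRST(;) = { ; }.
In Primary -> = ; Stmt id: add FIRST(id) = { id }.
In Args -> ] - Stmt Decl: add FIRST(Decl) = { -, [, ] }.
In Term -> - [ Stmt Decl: add FIRST(Decl) = { -, [, ] }.
Union: FOLLOW(Stmt) = { -, ;, [, ], id }.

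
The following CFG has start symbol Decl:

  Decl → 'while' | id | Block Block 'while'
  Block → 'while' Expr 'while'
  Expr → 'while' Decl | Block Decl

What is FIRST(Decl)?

{ 'while', id }

Decl → 'while' contributes {'while'}.
Decl → id contributes {id}.
From Decl → Block Block 'while': add FIRST(Block) = { 'while' }.
Union: FIRST(Decl) = { 'while', id }.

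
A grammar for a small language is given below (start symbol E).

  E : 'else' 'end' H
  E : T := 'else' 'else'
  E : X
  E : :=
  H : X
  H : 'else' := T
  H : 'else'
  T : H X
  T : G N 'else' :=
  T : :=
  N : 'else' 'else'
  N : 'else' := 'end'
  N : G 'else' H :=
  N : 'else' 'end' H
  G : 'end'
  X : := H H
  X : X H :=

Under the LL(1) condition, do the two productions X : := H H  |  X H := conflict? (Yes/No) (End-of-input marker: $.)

Yes

FIRST(:= H H) = { := } and FIRST(X H :=) = { := }.
Both contain :=, so the two alternatives are not disjoint — LL(1) conflict.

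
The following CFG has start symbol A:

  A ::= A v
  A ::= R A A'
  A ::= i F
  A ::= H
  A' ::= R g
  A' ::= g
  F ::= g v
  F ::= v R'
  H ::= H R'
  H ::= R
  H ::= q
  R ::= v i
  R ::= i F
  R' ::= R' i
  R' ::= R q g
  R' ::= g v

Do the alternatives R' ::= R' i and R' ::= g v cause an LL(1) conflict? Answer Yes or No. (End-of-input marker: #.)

Yes

FIRST(R' i) = { g, i, v } and FIRST(g v) = { g }.
Both contain g, so the two alternatives are not disjoint — LL(1) conflict.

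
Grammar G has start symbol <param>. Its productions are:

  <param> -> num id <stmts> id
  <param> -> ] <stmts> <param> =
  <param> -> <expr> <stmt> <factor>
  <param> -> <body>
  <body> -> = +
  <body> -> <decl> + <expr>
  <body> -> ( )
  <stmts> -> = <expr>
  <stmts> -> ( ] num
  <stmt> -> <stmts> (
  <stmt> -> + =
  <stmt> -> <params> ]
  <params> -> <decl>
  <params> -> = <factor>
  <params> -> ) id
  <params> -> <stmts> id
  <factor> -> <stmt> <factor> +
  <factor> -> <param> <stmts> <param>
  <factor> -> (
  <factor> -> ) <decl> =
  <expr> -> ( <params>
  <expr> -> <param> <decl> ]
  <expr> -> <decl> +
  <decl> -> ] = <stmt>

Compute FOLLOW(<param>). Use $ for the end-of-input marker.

{ $, (, ), +, =, ], id, num }

<param> is the start symbol, so $ ∈ FOLLOW(<param>).
In <param> -> ] <stmts> <param> =: add FIRST(=) = { = }.
In <factor> -> <param> <stmts> <param>: add FIRST(<stmts> <param>) = { (, = }.
In <factor> -> <param> <stmts> <param>: <param> is at the end, add FOLLOW(<factor>) = { $, (, ), +, =, ], id, num }.
In <expr> -> <param> <decl> ]: add FIRST(<decl> ]) = { ] }.
Union: FOLLOW(<param>) = { $, (, ), +, =, ], id, num }.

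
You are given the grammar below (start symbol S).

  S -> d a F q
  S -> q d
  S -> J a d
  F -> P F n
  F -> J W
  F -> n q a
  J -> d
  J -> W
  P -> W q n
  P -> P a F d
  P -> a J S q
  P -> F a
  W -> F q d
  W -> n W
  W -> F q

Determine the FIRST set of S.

S -> d a F q contributes {d}.
S -> q d contributes {q}.
From S -> J a d: add FIRST(J) = { a, d, n }.
Union: FIRST(S) = { a, d, n, q }.

{ a, d, n, q }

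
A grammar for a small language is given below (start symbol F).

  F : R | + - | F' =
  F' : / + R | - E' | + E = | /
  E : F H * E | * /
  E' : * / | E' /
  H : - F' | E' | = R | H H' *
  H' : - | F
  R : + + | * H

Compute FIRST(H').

H' : - contributes {-}.
From H' : F: add FIRST(F) = { *, +, -, / }.
Union: FIRST(H') = { *, +, -, / }.

{ *, +, -, / }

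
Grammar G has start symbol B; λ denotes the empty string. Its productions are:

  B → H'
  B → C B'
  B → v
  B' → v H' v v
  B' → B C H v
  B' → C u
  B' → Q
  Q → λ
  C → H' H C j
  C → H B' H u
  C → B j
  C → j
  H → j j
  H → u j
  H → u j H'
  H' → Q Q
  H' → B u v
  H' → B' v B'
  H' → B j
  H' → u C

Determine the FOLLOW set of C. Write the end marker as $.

In B → C B': add FIRST(B')\{λ} = { j, u, v }.
  Since B' is nullable, also add FOLLOW(B) = { $, j, u, v }.
In B' → B C H v: add FIRST(H v) = { j, u }.
In B' → C u: add FIRST(u) = { u }.
In C → H' H C j: add FIRST(j) = { j }.
In H' → u C: C is at the end, add FOLLOW(H') = { $, j, u, v }.
Union: FOLLOW(C) = { $, j, u, v }.

{ $, j, u, v }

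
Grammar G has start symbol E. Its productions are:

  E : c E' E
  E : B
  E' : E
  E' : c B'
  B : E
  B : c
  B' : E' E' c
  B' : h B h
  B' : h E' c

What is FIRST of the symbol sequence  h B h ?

h is a terminal; add {h} and stop.

{ h }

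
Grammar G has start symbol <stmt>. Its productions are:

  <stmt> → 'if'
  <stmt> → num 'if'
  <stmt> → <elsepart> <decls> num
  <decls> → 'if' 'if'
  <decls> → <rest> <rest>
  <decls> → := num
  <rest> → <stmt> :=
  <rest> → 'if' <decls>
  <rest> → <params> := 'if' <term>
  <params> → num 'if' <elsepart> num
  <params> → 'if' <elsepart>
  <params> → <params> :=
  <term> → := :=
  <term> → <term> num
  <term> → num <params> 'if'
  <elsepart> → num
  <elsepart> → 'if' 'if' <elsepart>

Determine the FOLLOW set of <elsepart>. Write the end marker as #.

{ 'if', :=, num }

In <stmt> → <elsepart> <decls> num: add FIRST(<decls> num) = { 'if', :=, num }.
In <params> → num 'if' <elsepart> num: add FIRST(num) = { num }.
In <params> → 'if' <elsepart>: <elsepart> is at the end, add FOLLOW(<params>) = { 'if', := }.
In <elsepart> → 'if' 'if' <elsepart>: <elsepart> is at the end, add FOLLOW(<elsepart>) = { 'if', :=, num }.
Union: FOLLOW(<elsepart>) = { 'if', :=, num }.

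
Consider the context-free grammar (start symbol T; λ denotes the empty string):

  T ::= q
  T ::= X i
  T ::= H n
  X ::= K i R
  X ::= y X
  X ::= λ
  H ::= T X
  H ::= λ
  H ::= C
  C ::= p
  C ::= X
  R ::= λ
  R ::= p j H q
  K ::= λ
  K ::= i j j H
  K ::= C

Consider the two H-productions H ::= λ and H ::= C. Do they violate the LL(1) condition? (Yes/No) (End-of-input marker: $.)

Yes

FIRST(λ) = { λ } and FIRST(C) = { i, p, y, λ }.
Both alternatives are nullable, violating the LL(1) condition.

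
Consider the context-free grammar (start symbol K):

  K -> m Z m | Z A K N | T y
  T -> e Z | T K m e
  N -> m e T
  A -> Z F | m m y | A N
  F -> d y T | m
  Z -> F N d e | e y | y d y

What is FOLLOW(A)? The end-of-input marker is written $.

{ d, e, m, y }

In K -> Z A K N: add FIRST(K N) = { d, e, m, y }.
In A -> A N: add FIRST(N) = { m }.
Union: FOLLOW(A) = { d, e, m, y }.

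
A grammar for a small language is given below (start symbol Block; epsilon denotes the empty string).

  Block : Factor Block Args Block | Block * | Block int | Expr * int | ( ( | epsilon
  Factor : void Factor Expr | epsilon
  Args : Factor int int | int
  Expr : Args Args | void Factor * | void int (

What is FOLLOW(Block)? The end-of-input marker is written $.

{ $, *, int, void }

Block is the start symbol, so $ ∈ FOLLOW(Block).
In Block : Factor Block Args Block: add FIRST(Args Block) = { int, void }.
In Block : Factor Block Args Block: Block is at the end, add FOLLOW(Block) = { $, *, int, void }.
In Block : Block *: add FIRST(*) = { * }.
In Block : Block int: add FIRST(int) = { int }.
Union: FOLLOW(Block) = { $, *, int, void }.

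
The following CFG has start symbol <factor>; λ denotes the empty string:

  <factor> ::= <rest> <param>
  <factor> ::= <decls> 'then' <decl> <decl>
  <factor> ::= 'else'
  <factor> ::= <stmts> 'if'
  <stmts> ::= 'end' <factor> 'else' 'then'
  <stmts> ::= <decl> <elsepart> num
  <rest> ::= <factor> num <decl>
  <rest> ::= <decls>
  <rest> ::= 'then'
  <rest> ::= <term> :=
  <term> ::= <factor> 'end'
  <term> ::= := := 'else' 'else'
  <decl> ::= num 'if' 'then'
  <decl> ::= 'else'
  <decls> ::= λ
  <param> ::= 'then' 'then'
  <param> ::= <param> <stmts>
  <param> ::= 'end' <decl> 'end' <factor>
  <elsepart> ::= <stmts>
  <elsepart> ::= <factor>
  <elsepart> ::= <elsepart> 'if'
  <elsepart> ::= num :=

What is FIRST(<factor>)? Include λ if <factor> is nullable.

{ 'else', 'end', 'then', :=, num }

From <factor> ::= <rest> <param>: <rest> nullable, take FIRST(<rest>) ∪ FIRST(<param>) = { 'else', 'end', 'then', :=, num }.
From <factor> ::= <decls> 'then' <decl> <decl>: <decls> nullable, take FIRST(<decls>) ∪ {'then'} = { 'then' }.
<factor> ::= 'else' contributes {'else'}.
From <factor> ::= <stmts> 'if': add FIRST(<stmts>) = { 'else', 'end', num }.
Union: FIRST(<factor>) = { 'else', 'end', 'then', :=, num }.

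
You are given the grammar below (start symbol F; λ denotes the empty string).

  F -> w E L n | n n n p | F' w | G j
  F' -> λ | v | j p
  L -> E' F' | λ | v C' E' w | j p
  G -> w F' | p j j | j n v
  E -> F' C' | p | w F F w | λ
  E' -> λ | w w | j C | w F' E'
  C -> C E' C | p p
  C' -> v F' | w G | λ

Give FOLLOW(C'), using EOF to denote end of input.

{ j, n, v, w }

In L -> v C' E' w: add FIRST(E' w) = { j, w }.
In E -> F' C': C' is at the end, add FOLLOW(E) = { j, n, v, w }.
Union: FOLLOW(C') = { j, n, v, w }.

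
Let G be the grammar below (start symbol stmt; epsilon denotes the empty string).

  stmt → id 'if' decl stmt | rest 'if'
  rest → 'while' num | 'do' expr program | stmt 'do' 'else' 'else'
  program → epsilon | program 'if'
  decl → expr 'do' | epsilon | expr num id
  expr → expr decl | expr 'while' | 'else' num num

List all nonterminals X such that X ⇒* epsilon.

Directly nullable (have an epsilon-production): program, decl.
No other nonterminal has a production whose RHS symbols are all nullable.

{ decl, program }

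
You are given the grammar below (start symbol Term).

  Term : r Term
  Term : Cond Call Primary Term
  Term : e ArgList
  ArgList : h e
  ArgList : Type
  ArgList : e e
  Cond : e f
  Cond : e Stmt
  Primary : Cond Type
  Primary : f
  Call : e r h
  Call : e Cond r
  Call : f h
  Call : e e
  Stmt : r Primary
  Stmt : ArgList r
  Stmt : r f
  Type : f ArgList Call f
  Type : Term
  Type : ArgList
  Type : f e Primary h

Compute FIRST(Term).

{ e, r }

Term : r Term contributes {r}.
From Term : Cond Call Primary Term: add FIRST(Cond) = { e }.
Term : e ArgList contributes {e}.
Union: FIRST(Term) = { e, r }.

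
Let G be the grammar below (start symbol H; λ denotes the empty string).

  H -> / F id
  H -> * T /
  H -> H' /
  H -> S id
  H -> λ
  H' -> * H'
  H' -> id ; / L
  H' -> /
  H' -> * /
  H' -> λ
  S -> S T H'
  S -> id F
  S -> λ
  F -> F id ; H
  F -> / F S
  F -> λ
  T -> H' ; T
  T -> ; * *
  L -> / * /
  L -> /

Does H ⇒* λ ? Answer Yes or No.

Yes

H has an λ-production, so H ⇒ λ.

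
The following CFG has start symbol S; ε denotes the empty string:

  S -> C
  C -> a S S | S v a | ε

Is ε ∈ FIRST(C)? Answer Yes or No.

C has an ε-production, so C ⇒ ε.

Yes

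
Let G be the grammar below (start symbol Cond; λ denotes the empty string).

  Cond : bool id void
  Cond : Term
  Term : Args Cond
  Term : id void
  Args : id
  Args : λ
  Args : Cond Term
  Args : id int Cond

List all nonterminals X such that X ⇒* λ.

Directly nullable (have an λ-production): Args.
No other nonterminal has a production whose RHS symbols are all nullable.

{ Args }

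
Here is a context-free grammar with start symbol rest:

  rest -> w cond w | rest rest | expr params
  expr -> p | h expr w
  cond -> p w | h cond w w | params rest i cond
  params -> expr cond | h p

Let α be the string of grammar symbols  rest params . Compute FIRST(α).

{ h, p, w }

Add FIRST(rest) = { h, p, w }; rest is not nullable, stop.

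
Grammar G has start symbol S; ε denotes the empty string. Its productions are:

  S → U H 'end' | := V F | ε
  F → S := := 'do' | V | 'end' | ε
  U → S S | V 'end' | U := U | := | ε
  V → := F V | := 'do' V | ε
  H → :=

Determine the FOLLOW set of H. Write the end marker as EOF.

In S → U H 'end': add FIRST('end') = { 'end' }.
Union: FOLLOW(H) = { 'end' }.

{ 'end' }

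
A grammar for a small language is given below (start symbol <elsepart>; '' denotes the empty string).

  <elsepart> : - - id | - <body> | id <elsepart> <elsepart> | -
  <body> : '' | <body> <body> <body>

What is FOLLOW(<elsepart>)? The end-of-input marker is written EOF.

<elsepart> is the start symbol, so EOF ∈ FOLLOW(<elsepart>).
In <elsepart> : id <elsepart> <elsepart>: add FIRST(<elsepart>) = { -, id }.
In <elsepart> : id <elsepart> <elsepart>: <elsepart> is at the end, add FOLLOW(<elsepart>) = { EOF, -, id }.
Union: FOLLOW(<elsepart>) = { EOF, -, id }.

{ EOF, -, id }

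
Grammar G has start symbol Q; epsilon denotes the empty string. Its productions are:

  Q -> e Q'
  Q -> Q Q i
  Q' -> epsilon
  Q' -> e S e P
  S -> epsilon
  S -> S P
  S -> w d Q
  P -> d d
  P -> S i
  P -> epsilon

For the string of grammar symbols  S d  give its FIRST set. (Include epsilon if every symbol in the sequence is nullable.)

{ d, i, w }

Add FIRST(S)\{epsilon} = { d, i, w }; S is nullable, continue.
d is a terminal; add {d} and stop.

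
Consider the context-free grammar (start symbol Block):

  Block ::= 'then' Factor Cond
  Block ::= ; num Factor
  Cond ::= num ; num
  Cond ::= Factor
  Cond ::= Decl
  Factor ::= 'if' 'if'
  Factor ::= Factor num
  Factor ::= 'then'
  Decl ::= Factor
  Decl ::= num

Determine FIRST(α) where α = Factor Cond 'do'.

{ 'if', 'then' }

Add FIRST(Factor) = { 'if', 'then' }; Factor is not nullable, stop.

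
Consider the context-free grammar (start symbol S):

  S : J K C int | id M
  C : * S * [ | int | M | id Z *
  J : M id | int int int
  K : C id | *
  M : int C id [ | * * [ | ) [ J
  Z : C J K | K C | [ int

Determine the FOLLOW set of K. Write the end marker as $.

{ ), *, id, int }

In S : J K C int: add FIRST(C int) = { ), *, id, int }.
In Z : C J K: K is at the end, add FOLLOW(Z) = { * }.
In Z : K C: add FIRST(C) = { ), *, id, int }.
Union: FOLLOW(K) = { ), *, id, int }.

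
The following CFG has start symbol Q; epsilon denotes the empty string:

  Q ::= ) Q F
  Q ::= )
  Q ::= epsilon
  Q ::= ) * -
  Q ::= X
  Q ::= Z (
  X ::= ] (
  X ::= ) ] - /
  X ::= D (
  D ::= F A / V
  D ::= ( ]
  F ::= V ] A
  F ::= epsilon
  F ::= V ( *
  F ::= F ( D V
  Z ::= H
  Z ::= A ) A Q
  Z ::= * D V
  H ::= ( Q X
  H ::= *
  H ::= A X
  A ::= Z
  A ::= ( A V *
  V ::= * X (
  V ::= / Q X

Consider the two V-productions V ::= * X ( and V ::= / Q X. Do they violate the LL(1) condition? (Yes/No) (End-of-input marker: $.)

No

FIRST(* X () = { * } and FIRST(/ Q X) = { / }.
The FIRST sets are disjoint and neither alternative is nullable — no conflict.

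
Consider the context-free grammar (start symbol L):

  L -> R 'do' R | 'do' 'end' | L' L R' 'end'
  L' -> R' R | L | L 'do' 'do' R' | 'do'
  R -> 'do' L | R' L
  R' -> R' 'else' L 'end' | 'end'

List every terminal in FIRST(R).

R -> 'do' L contributes {'do'}.
From R -> R' L: add FIRST(R') = { 'end' }.
Union: FIRST(R) = { 'do', 'end' }.

{ 'do', 'end' }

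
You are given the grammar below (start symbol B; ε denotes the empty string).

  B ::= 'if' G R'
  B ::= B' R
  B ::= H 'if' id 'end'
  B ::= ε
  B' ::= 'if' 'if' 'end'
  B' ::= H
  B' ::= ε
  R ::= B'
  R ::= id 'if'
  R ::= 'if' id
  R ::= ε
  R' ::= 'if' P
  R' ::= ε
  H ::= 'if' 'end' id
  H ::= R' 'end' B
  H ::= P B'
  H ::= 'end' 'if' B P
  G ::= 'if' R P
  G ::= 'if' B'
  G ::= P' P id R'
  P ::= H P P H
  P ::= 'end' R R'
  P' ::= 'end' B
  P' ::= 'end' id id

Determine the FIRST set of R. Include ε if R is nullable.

From R ::= B': add FIRST(B') = { 'end', 'if', ε } (including ε since B' is nullable).
R ::= id 'if' contributes {id}.
R ::= 'if' id contributes {'if'}.
R ::= ε contributes ε.
Union: FIRST(R) = { 'end', 'if', id, ε }.

{ 'end', 'if', id, ε }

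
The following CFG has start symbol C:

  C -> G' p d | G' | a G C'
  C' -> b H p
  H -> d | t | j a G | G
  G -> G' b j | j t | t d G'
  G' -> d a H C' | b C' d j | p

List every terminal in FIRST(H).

{ b, d, j, p, t }

H -> d contributes {d}.
H -> t contributes {t}.
H -> j a G contributes {j}.
From H -> G: add FIRST(G) = { b, d, j, p, t }.
Union: FIRST(H) = { b, d, j, p, t }.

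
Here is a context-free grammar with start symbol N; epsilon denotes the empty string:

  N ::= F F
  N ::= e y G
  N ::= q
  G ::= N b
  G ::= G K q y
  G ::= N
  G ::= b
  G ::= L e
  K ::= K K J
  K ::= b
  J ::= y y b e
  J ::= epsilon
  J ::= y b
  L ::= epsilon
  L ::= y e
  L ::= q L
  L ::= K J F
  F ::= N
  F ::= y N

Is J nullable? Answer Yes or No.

Yes

J has an epsilon-production, so J ⇒ epsilon.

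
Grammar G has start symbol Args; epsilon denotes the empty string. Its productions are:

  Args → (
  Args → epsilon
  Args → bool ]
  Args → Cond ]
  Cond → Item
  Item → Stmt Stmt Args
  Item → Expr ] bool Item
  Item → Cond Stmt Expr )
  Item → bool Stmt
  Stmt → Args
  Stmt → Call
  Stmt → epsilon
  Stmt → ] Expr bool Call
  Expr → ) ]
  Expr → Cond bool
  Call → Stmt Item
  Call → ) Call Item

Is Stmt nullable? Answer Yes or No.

Yes

Stmt has an epsilon-production, so Stmt ⇒ epsilon.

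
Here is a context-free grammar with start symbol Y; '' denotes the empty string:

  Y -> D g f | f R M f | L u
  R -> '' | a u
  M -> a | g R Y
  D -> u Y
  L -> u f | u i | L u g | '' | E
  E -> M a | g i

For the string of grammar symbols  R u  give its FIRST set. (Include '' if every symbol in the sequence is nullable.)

Add FIRST(R)\{''} = { a }; R is nullable, continue.
u is a terminal; add {u} and stop.

{ a, u }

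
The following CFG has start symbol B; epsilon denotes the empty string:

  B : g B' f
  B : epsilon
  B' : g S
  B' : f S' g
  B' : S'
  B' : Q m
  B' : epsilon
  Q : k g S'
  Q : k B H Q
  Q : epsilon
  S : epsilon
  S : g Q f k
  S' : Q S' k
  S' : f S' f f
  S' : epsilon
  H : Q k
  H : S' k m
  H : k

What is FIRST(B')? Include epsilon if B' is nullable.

{ f, g, k, m, epsilon }

B' : g S contributes {g}.
B' : f S' g contributes {f}.
From B' : S': add FIRST(S') = { f, k, epsilon } (including epsilon since S' is nullable).
From B' : Q m: Q nullable, take FIRST(Q) ∪ {m} = { k, m }.
B' : epsilon contributes epsilon.
Union: FIRST(B') = { f, g, k, m, epsilon }.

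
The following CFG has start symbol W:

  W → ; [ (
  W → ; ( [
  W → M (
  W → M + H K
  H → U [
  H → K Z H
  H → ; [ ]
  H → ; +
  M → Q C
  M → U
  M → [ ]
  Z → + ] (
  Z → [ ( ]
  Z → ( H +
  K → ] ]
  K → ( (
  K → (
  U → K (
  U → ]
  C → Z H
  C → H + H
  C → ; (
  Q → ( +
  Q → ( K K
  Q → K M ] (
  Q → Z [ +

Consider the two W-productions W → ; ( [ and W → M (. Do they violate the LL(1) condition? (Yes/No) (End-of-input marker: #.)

FIRST(; ( [) = { ; } and FIRST(M () = { (, +, [, ] }.
The FIRST sets are disjoint and neither alternative is nullable — no conflict.

No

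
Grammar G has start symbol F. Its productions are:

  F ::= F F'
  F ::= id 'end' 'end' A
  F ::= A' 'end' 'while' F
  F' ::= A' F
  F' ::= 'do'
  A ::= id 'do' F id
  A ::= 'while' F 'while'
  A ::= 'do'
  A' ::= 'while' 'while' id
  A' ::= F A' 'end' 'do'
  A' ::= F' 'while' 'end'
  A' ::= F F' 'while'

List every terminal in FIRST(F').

{ 'do', 'while', id }

From F' ::= A' F: add FIRST(A') = { 'do', 'while', id }.
F' ::= 'do' contributes {'do'}.
Union: FIRST(F') = { 'do', 'while', id }.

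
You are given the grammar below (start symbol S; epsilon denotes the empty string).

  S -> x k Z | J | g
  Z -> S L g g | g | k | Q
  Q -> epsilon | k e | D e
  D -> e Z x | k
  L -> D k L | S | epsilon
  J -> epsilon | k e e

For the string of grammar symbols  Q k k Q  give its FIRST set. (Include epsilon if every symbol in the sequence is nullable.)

Add FIRST(Q)\{epsilon} = { e, k }; Q is nullable, continue.
k is a terminal; add {k} and stop.

{ e, k }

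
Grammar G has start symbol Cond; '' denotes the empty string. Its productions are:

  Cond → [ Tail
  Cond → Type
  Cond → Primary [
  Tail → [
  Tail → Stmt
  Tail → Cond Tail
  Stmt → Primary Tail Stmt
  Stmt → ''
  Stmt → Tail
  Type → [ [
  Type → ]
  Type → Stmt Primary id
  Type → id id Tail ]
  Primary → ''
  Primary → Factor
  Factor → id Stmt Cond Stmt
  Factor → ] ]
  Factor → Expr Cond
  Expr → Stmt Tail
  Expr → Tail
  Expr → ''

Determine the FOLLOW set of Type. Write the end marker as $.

{ $, [, ], id }

In Cond → Type: Type is at the end, add FOLLOW(Cond) = { $, [, ], id }.
Union: FOLLOW(Type) = { $, [, ], id }.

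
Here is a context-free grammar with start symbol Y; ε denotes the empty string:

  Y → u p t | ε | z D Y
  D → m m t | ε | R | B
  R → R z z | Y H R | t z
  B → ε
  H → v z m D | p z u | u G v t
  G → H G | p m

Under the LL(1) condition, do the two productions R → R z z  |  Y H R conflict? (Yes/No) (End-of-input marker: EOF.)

FIRST(R z z) = { p, t, u, v, z } and FIRST(Y H R) = { p, u, v, z }.
Both contain p, so the two alternatives are not disjoint — LL(1) conflict.

Yes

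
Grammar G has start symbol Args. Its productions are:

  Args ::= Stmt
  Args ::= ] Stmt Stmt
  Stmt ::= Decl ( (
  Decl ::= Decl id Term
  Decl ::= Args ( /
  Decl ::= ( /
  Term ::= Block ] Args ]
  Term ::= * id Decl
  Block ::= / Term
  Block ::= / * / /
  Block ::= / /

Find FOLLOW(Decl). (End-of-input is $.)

{ (, ], id }

In Stmt ::= Decl ( (: add FIRST(( () = { ( }.
In Decl ::= Decl id Term: add FIRST(id Term) = { id }.
In Term ::= * id Decl: Decl is at the end, add FOLLOW(Term) = { (, ], id }.
Union: FOLLOW(Decl) = { (, ], id }.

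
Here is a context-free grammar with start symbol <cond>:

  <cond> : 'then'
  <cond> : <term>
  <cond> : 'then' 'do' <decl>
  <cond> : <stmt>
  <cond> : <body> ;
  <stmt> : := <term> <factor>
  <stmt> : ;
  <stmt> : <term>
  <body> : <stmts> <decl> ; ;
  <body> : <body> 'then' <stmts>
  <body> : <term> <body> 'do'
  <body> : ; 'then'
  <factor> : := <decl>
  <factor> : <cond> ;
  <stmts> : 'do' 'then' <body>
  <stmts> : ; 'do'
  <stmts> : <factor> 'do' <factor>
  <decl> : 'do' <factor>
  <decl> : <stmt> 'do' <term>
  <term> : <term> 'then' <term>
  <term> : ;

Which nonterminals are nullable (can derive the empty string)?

{ } (none)

No nonterminal has an empty production or an RHS whose symbols are all nullable.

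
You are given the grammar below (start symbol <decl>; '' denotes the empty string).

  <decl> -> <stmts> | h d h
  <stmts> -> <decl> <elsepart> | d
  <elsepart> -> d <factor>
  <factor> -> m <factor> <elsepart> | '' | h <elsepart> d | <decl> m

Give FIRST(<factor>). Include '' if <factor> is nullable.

{ d, h, m, '' }

<factor> -> m <factor> <elsepart> contributes {m}.
<factor> -> '' contributes ''.
<factor> -> h <elsepart> d contributes {h}.
From <factor> -> <decl> m: add FIRST(<decl>) = { d, h }.
Union: FIRST(<factor>) = { d, h, m, '' }.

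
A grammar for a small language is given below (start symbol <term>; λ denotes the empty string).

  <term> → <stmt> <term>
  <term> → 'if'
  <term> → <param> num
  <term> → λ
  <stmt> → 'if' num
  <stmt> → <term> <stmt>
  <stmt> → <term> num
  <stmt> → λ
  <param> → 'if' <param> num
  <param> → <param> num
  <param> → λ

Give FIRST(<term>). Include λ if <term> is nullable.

{ 'if', num, λ }

From <term> → <stmt> <term>: <stmt>, <term> nullable, take FIRST(<stmt>) ∪ FIRST(<term>) = { 'if', num }; also λ since the whole RHS is nullable.
<term> → 'if' contributes {'if'}.
From <term> → <param> num: <param> nullable, take FIRST(<param>) ∪ {num} = { 'if', num }.
<term> → λ contributes λ.
Union: FIRST(<term>) = { 'if', num, λ }.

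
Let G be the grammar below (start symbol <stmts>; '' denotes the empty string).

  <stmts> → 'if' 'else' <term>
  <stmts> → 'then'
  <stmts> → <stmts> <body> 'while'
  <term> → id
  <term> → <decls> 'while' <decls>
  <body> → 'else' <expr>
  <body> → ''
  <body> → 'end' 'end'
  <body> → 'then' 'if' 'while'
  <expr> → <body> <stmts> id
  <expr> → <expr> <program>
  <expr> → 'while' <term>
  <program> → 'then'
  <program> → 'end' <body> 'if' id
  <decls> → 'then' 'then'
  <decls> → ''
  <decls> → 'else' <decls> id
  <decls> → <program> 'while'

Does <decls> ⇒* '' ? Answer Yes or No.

<decls> has an ''-production, so <decls> ⇒ ''.

Yes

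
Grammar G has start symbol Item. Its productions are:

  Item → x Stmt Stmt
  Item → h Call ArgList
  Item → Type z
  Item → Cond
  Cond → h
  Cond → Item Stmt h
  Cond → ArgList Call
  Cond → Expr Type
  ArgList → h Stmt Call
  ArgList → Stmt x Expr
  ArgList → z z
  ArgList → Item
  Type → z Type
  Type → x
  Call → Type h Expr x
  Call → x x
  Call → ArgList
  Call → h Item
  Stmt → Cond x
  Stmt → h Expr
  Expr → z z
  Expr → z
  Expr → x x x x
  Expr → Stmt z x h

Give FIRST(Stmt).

{ h, x, z }

From Stmt → Cond x: add FIRST(Cond) = { h, x, z }.
Stmt → h Expr contributes {h}.
Union: FIRST(Stmt) = { h, x, z }.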